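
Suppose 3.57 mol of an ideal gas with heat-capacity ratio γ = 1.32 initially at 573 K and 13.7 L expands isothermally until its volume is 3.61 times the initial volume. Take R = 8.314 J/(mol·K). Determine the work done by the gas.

21800 J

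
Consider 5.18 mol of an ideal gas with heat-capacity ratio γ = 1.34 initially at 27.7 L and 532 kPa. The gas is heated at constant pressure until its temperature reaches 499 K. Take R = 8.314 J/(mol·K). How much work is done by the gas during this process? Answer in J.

6750 J

T₁ = P₁V₁/(nR) = 532×27.7/(5.18×8.314) = 342 K.
Isobaric: P stays 532 kPa; V/T = const ⇒ T₂ = 499 K, V₂ = 40.4 L.
W = PΔV = 532×(40.4−27.7) kPa·L = 6750 J.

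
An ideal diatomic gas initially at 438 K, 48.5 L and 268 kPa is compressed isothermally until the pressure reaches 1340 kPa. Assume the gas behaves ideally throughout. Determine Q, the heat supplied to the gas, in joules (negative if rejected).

-20900 J

n = P₁V₁/(RT₁) = 268×48.5/(8.314×438) = 3.57 mol.
Isothermal: T stays 438 K; PV = const ⇒ V₂ = 9.70 L, P₂ = 1340 kPa.
ΔU = 0 (ideal gas, T constant).
W = nRT ln(V₂/V₁) = 3.57×8.314×438×ln(0.200) = -20900 J.
Q = ΔU + W = -20900 J.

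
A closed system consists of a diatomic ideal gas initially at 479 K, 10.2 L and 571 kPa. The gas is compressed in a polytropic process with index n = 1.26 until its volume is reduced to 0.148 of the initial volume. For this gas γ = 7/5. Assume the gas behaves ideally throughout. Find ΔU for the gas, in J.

9370 J

n = P₁V₁/(RT₁) = 571×10.2/(8.314×479) = 1.46 mol.
Polytropic n=1.26: T₂ = T₁(V₁/V₂)^(n−1) = 479×(6.76)^0.26 = 787 K; P₂ = P₁(V₁/V₂)^n = 6340 kPa.
For an ideal gas ΔU = nCvΔT with Cv = (5/2)R = 20.8 J/(mol·K).
ΔU = 1.46×20.8×(787−479) = 9370 J.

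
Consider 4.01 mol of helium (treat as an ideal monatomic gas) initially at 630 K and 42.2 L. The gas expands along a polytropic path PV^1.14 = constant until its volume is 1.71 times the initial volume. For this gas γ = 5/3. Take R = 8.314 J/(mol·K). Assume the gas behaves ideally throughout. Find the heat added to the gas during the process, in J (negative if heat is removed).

P₁ = nRT₁/V₁ = 4.01×8.314×630/42.2 = 498 kPa.
Polytropic n=1.14: T₂ = T₁(V₁/V₂)^(n−1) = 630×(0.585)^0.14 = 584 K; P₂ = P₁(V₁/V₂)^n = 270 kPa.
W = (P₁V₁−P₂V₂)/(n−1) = (498×42.2−270×72.2)/0.14 = 10900 J.
ΔU = nCvΔT = 4.01×12.5×(584−630) = -2280 J.
Q = ΔU + W = 8580 J.

8580 J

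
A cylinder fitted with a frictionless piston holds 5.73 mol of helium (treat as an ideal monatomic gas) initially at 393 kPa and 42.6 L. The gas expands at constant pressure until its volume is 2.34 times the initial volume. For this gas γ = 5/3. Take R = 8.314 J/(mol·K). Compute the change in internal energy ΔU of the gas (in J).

T₁ = P₁V₁/(nR) = 393×42.6/(5.73×8.314) = 351 K.
Isobaric: P stays 393 kPa; V/T = const ⇒ T₂ = 822 K, V₂ = 99.7 L.
For an ideal gas ΔU = nCvΔT with Cv = (3/2)R = 12.5 J/(mol·K).
ΔU = 5.73×12.5×(822−351) = 33700 J.

33700 J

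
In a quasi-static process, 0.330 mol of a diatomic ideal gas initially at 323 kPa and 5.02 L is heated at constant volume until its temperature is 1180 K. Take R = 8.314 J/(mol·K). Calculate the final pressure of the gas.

T₁ = P₁V₁/(nR) = 323×5.02/(0.330×8.314) = 591 K.
Isochoric: V stays 5.02 L; P/T = const ⇒ T₂ = 1180 K, P₂ = 645 kPa.

645 kPa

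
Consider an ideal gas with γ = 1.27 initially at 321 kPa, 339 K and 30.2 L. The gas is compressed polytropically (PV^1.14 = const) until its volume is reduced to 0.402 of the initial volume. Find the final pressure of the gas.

Polytropic n=1.14: T₂ = T₁(V₁/V₂)^(n−1) = 339×(2.49)^0.14 = 385 K; P₂ = P₁(V₁/V₂)^n = 907 kPa.

907 kPa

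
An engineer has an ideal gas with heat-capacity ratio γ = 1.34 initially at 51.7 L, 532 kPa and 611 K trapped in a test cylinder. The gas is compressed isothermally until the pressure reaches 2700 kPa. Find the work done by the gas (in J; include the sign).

n = P₁V₁/(RT₁) = 532×51.7/(8.314×611) = 5.41 mol.
Isothermal: T stays 611 K; PV = const ⇒ V₂ = 10.2 L, P₂ = 2700 kPa.
W = nRT ln(V₂/V₁) = 5.41×8.314×611×ln(0.197) = -44700 J.

-44700 J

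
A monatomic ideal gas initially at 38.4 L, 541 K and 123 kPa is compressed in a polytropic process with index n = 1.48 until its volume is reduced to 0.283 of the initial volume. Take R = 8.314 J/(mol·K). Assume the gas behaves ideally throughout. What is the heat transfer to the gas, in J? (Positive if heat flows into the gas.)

n = P₁V₁/(RT₁) = 123×38.4/(8.314×541) = 1.05 mol.
Polytropic n=1.48: T₂ = T₁(V₁/V₂)^(n−1) = 541×(3.53)^0.48 = 992 K; P₂ = P₁(V₁/V₂)^n = 797 kPa.
W = (P₁V₁−P₂V₂)/(n−1) = (123×38.4−797×10.9)/0.48 = -8200 J.
ΔU = nCvΔT = 1.05×12.5×(992−541) = 5900 J.
Q = ΔU + W = -2290 J.

-2290 J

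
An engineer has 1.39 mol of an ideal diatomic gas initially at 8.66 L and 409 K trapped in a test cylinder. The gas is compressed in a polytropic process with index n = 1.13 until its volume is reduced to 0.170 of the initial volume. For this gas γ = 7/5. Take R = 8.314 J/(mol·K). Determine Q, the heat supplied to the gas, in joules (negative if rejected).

P₁ = nRT₁/V₁ = 1.39×8.314×409/8.66 = 546 kPa.
Polytropic n=1.13: T₂ = T₁(V₁/V₂)^(n−1) = 409×(5.88)^0.13 = 515 K; P₂ = P₁(V₁/V₂)^n = 4040 kPa.
W = (P₁V₁−P₂V₂)/(n−1) = (546×8.66−4040×1.47)/0.13 = -9420 J.
ΔU = nCvΔT = 1.39×20.8×(515−409) = 3060 J.
Q = ΔU + W = -6360 J.

-6360 J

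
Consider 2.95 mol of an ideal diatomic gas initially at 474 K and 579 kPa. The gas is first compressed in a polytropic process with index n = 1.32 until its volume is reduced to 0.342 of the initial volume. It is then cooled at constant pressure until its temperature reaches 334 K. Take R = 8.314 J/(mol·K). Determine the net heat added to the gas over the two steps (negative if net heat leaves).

V₁ = nRT₁/P₁ = 2.95×8.314×474/579 = 20.1 L.
Step 1 — Polytropic n=1.32: T₂ = T₁(V₁/V₂)^(n−1) = 474×(2.92)^0.32 = 668 K; P₂ = P₁(V₁/V₂)^n = 2390 kPa.
W = (P₁V₁−P₂V₂)/(n−1) = (579×20.1−2390×6.87)/0.32 = -14900 J.
ΔU = nCvΔT = 2.95×20.8×(668−474) = 11900 J.
Q = ΔU + W = -2980 J.
State after step 1: P = 2390 kPa, V = 6.87 L, T = 668 K.
Step 2 — Isobaric: P stays 2390 kPa; V/T = const ⇒ T₂ = 334 K, V₂ = 3.43 L.
W = PΔV = 2390×(3.43−6.87) kPa·L = -8200 J.
ΔU = nCvΔT = 2.95×20.8×(334−668) = -20500 J.
Q = ΔU + W = nCpΔT = -28700 J.
Net over both steps: W = -23100 J, Q = -31700 J, ΔU = -8580 J.

-31700 J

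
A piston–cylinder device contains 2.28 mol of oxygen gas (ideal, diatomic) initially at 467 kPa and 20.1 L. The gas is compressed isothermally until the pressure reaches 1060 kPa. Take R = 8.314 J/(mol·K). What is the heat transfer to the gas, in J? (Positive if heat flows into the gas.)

-7690 J

T₁ = P₁V₁/(nR) = 467×20.1/(2.28×8.314) = 495 K.
Isothermal: T stays 495 K; PV = const ⇒ V₂ = 8.86 L, P₂ = 1060 kPa.
ΔU = 0 (ideal gas, T constant).
W = nRT ln(V₂/V₁) = 2.28×8.314×495×ln(0.441) = -7690 J.
Q = ΔU + W = -7690 J.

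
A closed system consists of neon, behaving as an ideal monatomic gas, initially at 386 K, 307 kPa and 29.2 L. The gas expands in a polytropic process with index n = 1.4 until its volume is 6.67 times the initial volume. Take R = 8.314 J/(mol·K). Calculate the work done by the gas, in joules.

n = P₁V₁/(RT₁) = 307×29.2/(8.314×386) = 2.79 mol.
Polytropic n=1.4: T₂ = T₁(V₁/V₂)^(n−1) = 386×(0.150)^0.40 = 181 K; P₂ = P₁(V₁/V₂)^n = 21.5 kPa.
W = (P₁V₁−P₂V₂)/(n−1) = (307×29.2−21.5×195)/0.40 = 11900 J.

11900 J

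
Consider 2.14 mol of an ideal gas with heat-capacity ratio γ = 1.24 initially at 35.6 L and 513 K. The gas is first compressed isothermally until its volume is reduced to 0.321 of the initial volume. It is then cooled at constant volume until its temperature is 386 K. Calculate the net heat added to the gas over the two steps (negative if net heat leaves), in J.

P₁ = nRT₁/V₁ = 2.14×8.314×513/35.6 = 256 kPa.
Step 1 — Isothermal: T stays 513 K; PV = const ⇒ V₂ = 11.4 L, P₂ = 799 kPa.
ΔU = 0 (ideal gas, T constant).
W = nRT ln(V₂/V₁) = 2.14×8.314×513×ln(0.321) = -10400 J.
Q = ΔU + W = -10400 J.
State after step 1: P = 799 kPa, V = 11.4 L, T = 513 K.
Step 2 — Isochoric: V stays 11.4 L; P/T = const ⇒ T₂ = 386 K, P₂ = 601 kPa.
W = 0 (no volume change).
ΔU = nCvΔT = 2.14×34.6×(386−513) = -9410 J.
Q = ΔU = -9410 J.
Net over both steps: W = -10400 J, Q = -19800 J, ΔU = -9410 J.

-19800 J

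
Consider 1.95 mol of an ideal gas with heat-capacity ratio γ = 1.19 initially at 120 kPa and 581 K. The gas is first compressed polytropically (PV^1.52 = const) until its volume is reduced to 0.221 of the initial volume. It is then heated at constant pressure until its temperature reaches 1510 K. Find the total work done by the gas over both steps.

V₁ = nRT₁/P₁ = 1.95×8.314×581/120 = 78.5 L.
Step 1 — Polytropic n=1.52: T₂ = T₁(V₁/V₂)^(n−1) = 581×(4.52)^0.52 = 1270 K; P₂ = P₁(V₁/V₂)^n = 1190 kPa.
W = (P₁V₁−P₂V₂)/(n−1) = (120×78.5−1190×17.3)/0.52 = -21600 J.
ΔU = nCvΔT = 1.95×43.8×(1270−581) = 59100 J.
Q = ΔU + W = 37500 J.
State after step 1: P = 1190 kPa, V = 17.3 L, T = 1270 K.
Step 2 — Isobaric: P stays 1190 kPa; V/T = const ⇒ T₂ = 1510 K, V₂ = 20.6 L.
W = PΔV = 1190×(20.6−17.3) kPa·L = 3830 J.
ΔU = nCvΔT = 1.95×43.8×(1510−1270) = 20200 J.
Q = ΔU + W = nCpΔT = 24000 J.
Net over both steps: W = -17800 J, Q = 61500 J, ΔU = 79300 J.

-17800 J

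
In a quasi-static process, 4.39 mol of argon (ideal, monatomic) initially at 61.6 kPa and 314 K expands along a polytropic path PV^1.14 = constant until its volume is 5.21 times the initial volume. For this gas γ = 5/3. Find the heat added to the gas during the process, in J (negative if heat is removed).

13300 J

V₁ = nRT₁/P₁ = 4.39×8.314×314/61.6 = 186 L.
Polytropic n=1.14: T₂ = T₁(V₁/V₂)^(n−1) = 314×(0.192)^0.14 = 249 K; P₂ = P₁(V₁/V₂)^n = 9.38 kPa.
W = (P₁V₁−P₂V₂)/(n−1) = (61.6×186−9.38×969)/0.14 = 16900 J.
ΔU = nCvΔT = 4.39×12.5×(249−314) = -3550 J.
Q = ΔU + W = 13300 J.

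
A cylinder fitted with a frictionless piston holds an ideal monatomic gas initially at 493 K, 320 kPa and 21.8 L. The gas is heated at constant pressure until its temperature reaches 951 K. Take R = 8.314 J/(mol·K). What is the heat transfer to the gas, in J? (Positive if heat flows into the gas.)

n = P₁V₁/(RT₁) = 320×21.8/(8.314×493) = 1.70 mol.
Isobaric: P stays 320 kPa; V/T = const ⇒ T₂ = 951 K, V₂ = 42.1 L.
W = PΔV = 320×(42.1−21.8) kPa·L = 6480 J.
ΔU = nCvΔT = 1.70×12.5×(951−493) = 9720 J.
Q = ΔU + W = nCpΔT = 16200 J.

16200 J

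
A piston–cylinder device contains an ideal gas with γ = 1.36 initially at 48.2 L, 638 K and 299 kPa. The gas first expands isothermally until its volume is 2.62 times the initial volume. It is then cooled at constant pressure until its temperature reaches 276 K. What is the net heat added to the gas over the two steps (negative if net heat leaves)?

-17000 J

n = P₁V₁/(RT₁) = 299×48.2/(8.314×638) = 2.72 mol.
Step 1 — Isothermal: T stays 638 K; PV = const ⇒ V₂ = 126 L, P₂ = 114 kPa.
ΔU = 0 (ideal gas, T constant).
W = nRT ln(V₂/V₁) = 2.72×8.314×638×ln(2.62) = 13900 J.
Q = ΔU + W = 13900 J.
State after step 1: P = 114 kPa, V = 126 L, T = 638 K.
Step 2 — Isobaric: P stays 114 kPa; V/T = const ⇒ T₂ = 276 K, V₂ = 54.6 L.
W = PΔV = 114×(54.6−126) kPa·L = -8180 J.
ΔU = nCvΔT = 2.72×23.1×(276−638) = -22700 J.
Q = ΔU + W = nCpΔT = -30900 J.
Net over both steps: W = 5700 J, Q = -17000 J, ΔU = -22700 J.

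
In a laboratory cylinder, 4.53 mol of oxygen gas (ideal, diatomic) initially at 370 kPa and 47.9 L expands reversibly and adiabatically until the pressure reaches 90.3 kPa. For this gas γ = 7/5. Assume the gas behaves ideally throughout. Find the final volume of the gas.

T₁ = P₁V₁/(nR) = 370×47.9/(4.53×8.314) = 471 K.
Adiabatic: T₂/T₁ = (P₂/P₁)^((γ−1)/γ) ⇒ T₂ = 471×(0.244)^0.286 = 315 K; V₂ = 131 L.

131 L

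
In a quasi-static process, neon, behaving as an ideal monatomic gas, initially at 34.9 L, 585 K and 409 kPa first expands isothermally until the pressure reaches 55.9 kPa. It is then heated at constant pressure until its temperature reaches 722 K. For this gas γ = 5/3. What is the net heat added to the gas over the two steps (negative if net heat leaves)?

36800 J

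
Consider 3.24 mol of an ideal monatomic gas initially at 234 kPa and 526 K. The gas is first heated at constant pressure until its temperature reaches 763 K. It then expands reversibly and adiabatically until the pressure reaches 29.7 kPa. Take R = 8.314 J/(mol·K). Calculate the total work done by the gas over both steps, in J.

23700 J

V₁ = nRT₁/P₁ = 3.24×8.314×526/234 = 60.6 L.
Step 1 — Isobaric: P stays 234 kPa; V/T = const ⇒ T₂ = 763 K, V₂ = 87.8 L.
W = PΔV = 234×(87.8−60.6) kPa·L = 6380 J.
ΔU = nCvΔT = 3.24×12.5×(763−526) = 9580 J.
Q = ΔU + W = nCpΔT = 16000 J.
State after step 1: P = 234 kPa, V = 87.8 L, T = 763 K.
Step 2 — Adiabatic: T₂/T₁ = (P₂/P₁)^((γ−1)/γ) ⇒ T₂ = 763×(0.127)^0.400 = 334 K; V₂ = 303 L.
ΔU = nCvΔT = 3.24×12.5×(334−763) = -17300 J.
Q = 0 for an adiabatic process, so W = −ΔU = 17300 J.
Net over both steps: W = 23700 J, Q = 16000 J, ΔU = -7750 J.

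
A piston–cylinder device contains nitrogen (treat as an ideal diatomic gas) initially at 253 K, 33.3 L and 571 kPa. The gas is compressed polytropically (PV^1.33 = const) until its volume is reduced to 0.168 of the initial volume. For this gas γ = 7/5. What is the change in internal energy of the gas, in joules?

38100 J

n = P₁V₁/(RT₁) = 571×33.3/(8.314×253) = 9.04 mol.
Polytropic n=1.33: T₂ = T₁(V₁/V₂)^(n−1) = 253×(5.95)^0.33 = 456 K; P₂ = P₁(V₁/V₂)^n = 6120 kPa.
For an ideal gas ΔU = nCvΔT with Cv = (5/2)R = 20.8 J/(mol·K).
ΔU = 9.04×20.8×(456−253) = 38100 J.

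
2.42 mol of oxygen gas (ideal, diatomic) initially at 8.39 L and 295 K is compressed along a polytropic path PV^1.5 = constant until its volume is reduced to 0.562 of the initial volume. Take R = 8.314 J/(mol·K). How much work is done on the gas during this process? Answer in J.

P₁ = nRT₁/V₁ = 2.42×8.314×295/8.39 = 707 kPa.
Polytropic n=1.5: T₂ = T₁(V₁/V₂)^(n−1) = 295×(1.78)^0.50 = 394 K; P₂ = P₁(V₁/V₂)^n = 1680 kPa.
W = (P₁V₁−P₂V₂)/(n−1) = (707×8.39−1680×4.72)/0.50 = -3960 J.
Work done on the gas = −W_by = 3960 J.

3960 J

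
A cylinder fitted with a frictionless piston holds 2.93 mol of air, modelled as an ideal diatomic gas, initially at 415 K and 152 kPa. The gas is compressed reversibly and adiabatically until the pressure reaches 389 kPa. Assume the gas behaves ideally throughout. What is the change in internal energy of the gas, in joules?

V₁ = nRT₁/P₁ = 2.93×8.314×415/152 = 66.5 L.
Adiabatic: T₂/T₁ = (P₂/P₁)^((γ−1)/γ) ⇒ T₂ = 415×(2.56)^0.286 = 543 K; V₂ = 34.0 L.
For an ideal gas ΔU = nCvΔT with Cv = (5/2)R = 20.8 J/(mol·K).
ΔU = 2.93×20.8×(543−415) = 7780 J.

7780 J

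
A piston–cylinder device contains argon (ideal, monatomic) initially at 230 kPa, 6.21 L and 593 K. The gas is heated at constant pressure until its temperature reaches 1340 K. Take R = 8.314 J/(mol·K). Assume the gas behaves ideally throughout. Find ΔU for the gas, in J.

2700 J

n = P₁V₁/(RT₁) = 230×6.21/(8.314×593) = 0.290 mol.
Isobaric: P stays 230 kPa; V/T = const ⇒ T₂ = 1340 K, V₂ = 14.0 L.
For an ideal gas ΔU = nCvΔT with Cv = (3/2)R = 12.5 J/(mol·K).
ΔU = 0.290×12.5×(1340−593) = 2700 J.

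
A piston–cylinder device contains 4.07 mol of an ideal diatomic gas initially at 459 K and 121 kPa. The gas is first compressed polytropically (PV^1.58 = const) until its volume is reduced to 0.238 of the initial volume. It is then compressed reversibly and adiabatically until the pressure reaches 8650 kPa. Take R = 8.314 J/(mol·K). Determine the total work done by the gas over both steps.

-104000 J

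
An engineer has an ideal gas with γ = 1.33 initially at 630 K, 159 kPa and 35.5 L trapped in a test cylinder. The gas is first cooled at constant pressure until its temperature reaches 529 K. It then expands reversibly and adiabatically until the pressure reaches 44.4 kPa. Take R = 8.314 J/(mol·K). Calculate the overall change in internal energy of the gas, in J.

-6640 J

n = P₁V₁/(RT₁) = 159×35.5/(8.314×630) = 1.08 mol.
Step 1 — Isobaric: P stays 159 kPa; V/T = const ⇒ T₂ = 529 K, V₂ = 29.8 L.
W = PΔV = 159×(29.8−35.5) kPa·L = -905 J.
ΔU = nCvΔT = 1.08×25.2×(529−630) = -2740 J.
Q = ΔU + W = nCpΔT = -3650 J.
State after step 1: P = 159 kPa, V = 29.8 L, T = 529 K.
Step 2 — Adiabatic: T₂/T₁ = (P₂/P₁)^((γ−1)/γ) ⇒ T₂ = 529×(0.279)^0.248 = 385 K; V₂ = 77.8 L.
ΔU = nCvΔT = 1.08×25.2×(385−529) = -3900 J.
Q = 0 for an adiabatic process, so W = −ΔU = 3900 J.
Net over both steps: W = 2990 J, Q = -3650 J, ΔU = -6640 J.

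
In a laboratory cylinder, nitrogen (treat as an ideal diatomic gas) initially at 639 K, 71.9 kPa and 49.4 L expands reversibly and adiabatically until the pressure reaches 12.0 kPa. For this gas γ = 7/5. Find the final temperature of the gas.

Adiabatic: T₂/T₁ = (P₂/P₁)^((γ−1)/γ) ⇒ T₂ = 639×(0.167)^0.286 = 383 K; V₂ = 177 L.

383 K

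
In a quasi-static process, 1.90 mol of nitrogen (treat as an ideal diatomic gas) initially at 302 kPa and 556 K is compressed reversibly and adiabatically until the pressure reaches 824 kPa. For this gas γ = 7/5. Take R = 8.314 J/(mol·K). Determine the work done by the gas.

-7290 J

V₁ = nRT₁/P₁ = 1.90×8.314×556/302 = 29.1 L.
Adiabatic: T₂/T₁ = (P₂/P₁)^((γ−1)/γ) ⇒ T₂ = 556×(2.73)^0.286 = 741 K; V₂ = 14.2 L.
ΔU = nCvΔT = 1.90×20.8×(741−556) = 7290 J.
Q = 0 for an adiabatic process, so W = −ΔU = -7290 J.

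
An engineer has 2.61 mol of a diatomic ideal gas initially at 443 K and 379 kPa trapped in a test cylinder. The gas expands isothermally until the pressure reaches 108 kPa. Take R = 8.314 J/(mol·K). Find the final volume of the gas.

89.0 L

V₁ = nRT₁/P₁ = 2.61×8.314×443/379 = 25.4 L.
Isothermal: T stays 443 K; PV = const ⇒ V₂ = 89.0 L, P₂ = 108 kPa.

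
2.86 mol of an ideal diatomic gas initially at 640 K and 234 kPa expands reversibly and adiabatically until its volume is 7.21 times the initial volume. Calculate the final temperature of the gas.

290 K

V₁ = nRT₁/P₁ = 2.86×8.314×640/234 = 65.0 L.
Adiabatic: TV^(γ−1) = const ⇒ T₂ = 640×(0.139)^0.400 = 290 K; PV^γ = const ⇒ P₂ = 14.7 kPa.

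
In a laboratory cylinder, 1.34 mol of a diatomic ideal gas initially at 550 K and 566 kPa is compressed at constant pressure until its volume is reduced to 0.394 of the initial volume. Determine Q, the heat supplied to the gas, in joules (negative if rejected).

V₁ = nRT₁/P₁ = 1.34×8.314×550/566 = 10.8 L.
Isobaric: P stays 566 kPa; V/T = const ⇒ T₂ = 217 K, V₂ = 4.27 L.
W = PΔV = 566×(4.27−10.8) kPa·L = -3710 J.
ΔU = nCvΔT = 1.34×20.8×(217−550) = -9280 J.
Q = ΔU + W = nCpΔT = -13000 J.

-13000 J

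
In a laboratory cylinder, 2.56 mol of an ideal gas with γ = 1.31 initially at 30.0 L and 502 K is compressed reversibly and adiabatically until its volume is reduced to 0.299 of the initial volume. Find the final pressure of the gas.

P₁ = nRT₁/V₁ = 2.56×8.314×502/30.0 = 356 kPa.
Adiabatic: TV^(γ−1) = const ⇒ T₂ = 502×(3.34)^0.310 = 730 K; PV^γ = const ⇒ P₂ = 1730 kPa.

1730 kPa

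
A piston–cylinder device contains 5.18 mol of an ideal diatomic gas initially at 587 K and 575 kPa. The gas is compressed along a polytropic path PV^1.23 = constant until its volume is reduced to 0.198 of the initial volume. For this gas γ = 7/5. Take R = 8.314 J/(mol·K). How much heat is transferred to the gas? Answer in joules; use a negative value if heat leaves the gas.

V₁ = nRT₁/P₁ = 5.18×8.314×587/575 = 44.0 L.
Polytropic n=1.23: T₂ = T₁(V₁/V₂)^(n−1) = 587×(5.05)^0.23 = 852 K; P₂ = P₁(V₁/V₂)^n = 4210 kPa.
W = (P₁V₁−P₂V₂)/(n−1) = (575×44.0−4210×8.71)/0.23 = -49600 J.
ΔU = nCvΔT = 5.18×20.8×(852−587) = 28500 J.
Q = ΔU + W = -21100 J.

-21100 J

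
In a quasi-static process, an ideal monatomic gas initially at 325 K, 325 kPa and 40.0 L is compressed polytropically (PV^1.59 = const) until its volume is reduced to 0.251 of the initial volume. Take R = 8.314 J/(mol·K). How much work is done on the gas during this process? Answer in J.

n = P₁V₁/(RT₁) = 325×40.0/(8.314×325) = 4.81 mol.
Polytropic n=1.59: T₂ = T₁(V₁/V₂)^(n−1) = 325×(3.98)^0.59 = 735 K; P₂ = P₁(V₁/V₂)^n = 2930 kPa.
W = (P₁V₁−P₂V₂)/(n−1) = (325×40.0−2930×10.0)/0.59 = -27800 J.
Work done on the gas = −W_by = 27800 J.

27800 J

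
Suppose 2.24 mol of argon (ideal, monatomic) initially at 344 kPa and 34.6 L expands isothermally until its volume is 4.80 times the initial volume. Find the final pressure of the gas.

71.7 kPa

T₁ = P₁V₁/(nR) = 344×34.6/(2.24×8.314) = 639 K.
Isothermal: T stays 639 K; PV = const ⇒ V₂ = 166 L, P₂ = 71.7 kPa.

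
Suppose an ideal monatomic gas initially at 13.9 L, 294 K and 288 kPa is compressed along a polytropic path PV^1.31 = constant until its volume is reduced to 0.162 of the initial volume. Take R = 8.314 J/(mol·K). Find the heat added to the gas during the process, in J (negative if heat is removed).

n = P₁V₁/(RT₁) = 288×13.9/(8.314×294) = 1.64 mol.
Polytropic n=1.31: T₂ = T₁(V₁/V₂)^(n−1) = 294×(6.17)^0.31 = 517 K; P₂ = P₁(V₁/V₂)^n = 3130 kPa.
W = (P₁V₁−P₂V₂)/(n−1) = (288×13.9−3130×2.25)/0.31 = -9790 J.
ΔU = nCvΔT = 1.64×12.5×(517−294) = 4550 J.
Q = ΔU + W = -5240 J.

-5240 J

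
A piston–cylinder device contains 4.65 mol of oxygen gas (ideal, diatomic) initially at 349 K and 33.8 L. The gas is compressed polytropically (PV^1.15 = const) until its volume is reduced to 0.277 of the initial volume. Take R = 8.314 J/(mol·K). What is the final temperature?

P₁ = nRT₁/V₁ = 4.65×8.314×349/33.8 = 399 kPa.
Polytropic n=1.15: T₂ = T₁(V₁/V₂)^(n−1) = 349×(3.61)^0.15 = 423 K; P₂ = P₁(V₁/V₂)^n = 1750 kPa.

423 K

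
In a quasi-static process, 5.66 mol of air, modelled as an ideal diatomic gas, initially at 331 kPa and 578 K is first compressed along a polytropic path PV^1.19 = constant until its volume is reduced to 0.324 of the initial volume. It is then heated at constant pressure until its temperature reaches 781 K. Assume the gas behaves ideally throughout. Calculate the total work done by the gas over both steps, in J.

-31100 J

V₁ = nRT₁/P₁ = 5.66×8.314×578/331 = 82.2 L.
Step 1 — Polytropic n=1.19: T₂ = T₁(V₁/V₂)^(n−1) = 578×(3.09)^0.19 = 716 K; P₂ = P₁(V₁/V₂)^n = 1270 kPa.
W = (P₁V₁−P₂V₂)/(n−1) = (331×82.2−1270×26.6)/0.19 = -34200 J.
ΔU = nCvΔT = 5.66×20.8×(716−578) = 16200 J.
Q = ΔU + W = -17900 J.
State after step 1: P = 1270 kPa, V = 26.6 L, T = 716 K.
Step 2 — Isobaric: P stays 1270 kPa; V/T = const ⇒ T₂ = 781 K, V₂ = 29.0 L.
W = PΔV = 1270×(29.0−26.6) kPa·L = 3060 J.
ΔU = nCvΔT = 5.66×20.8×(781−716) = 7640 J.
Q = ΔU + W = nCpΔT = 10700 J.
Net over both steps: W = -31100 J, Q = -7240 J, ΔU = 23900 J.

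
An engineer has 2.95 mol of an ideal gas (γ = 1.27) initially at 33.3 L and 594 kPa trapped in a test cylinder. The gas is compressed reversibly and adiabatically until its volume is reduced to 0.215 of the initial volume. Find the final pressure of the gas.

4180 kPa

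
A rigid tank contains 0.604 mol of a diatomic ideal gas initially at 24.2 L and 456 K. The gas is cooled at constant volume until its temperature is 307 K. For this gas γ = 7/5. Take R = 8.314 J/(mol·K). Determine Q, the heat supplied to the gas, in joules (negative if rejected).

-1870 J

P₁ = nRT₁/V₁ = 0.604×8.314×456/24.2 = 94.6 kPa.
Isochoric: V stays 24.2 L; P/T = const ⇒ T₂ = 307 K, P₂ = 63.7 kPa.
W = 0 (no volume change).
ΔU = nCvΔT = 0.604×20.8×(307−456) = -1870 J.
Q = ΔU = -1870 J.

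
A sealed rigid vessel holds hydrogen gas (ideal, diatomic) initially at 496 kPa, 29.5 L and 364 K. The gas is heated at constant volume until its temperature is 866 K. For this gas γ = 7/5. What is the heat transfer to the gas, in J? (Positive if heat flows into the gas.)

50400 J

n = P₁V₁/(RT₁) = 496×29.5/(8.314×364) = 4.83 mol.
Isochoric: V stays 29.5 L; P/T = const ⇒ T₂ = 866 K, P₂ = 1180 kPa.
W = 0 (no volume change).
ΔU = nCvΔT = 4.83×20.8×(866−364) = 50400 J.
Q = ΔU = 50400 J.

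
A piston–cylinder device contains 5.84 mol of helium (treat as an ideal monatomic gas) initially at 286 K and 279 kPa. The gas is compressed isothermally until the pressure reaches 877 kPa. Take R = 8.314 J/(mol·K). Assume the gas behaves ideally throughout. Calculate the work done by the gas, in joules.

V₁ = nRT₁/P₁ = 5.84×8.314×286/279 = 49.8 L.
Isothermal: T stays 286 K; PV = const ⇒ V₂ = 15.8 L, P₂ = 877 kPa.
W = nRT ln(V₂/V₁) = 5.84×8.314×286×ln(0.318) = -15900 J.

-15900 J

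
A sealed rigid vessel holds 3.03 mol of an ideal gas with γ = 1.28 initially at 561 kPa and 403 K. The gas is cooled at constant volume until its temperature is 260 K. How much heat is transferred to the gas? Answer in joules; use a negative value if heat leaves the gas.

-12900 J

V₁ = nRT₁/P₁ = 3.03×8.314×403/561 = 18.1 L.
Isochoric: V stays 18.1 L; P/T = const ⇒ T₂ = 260 K, P₂ = 362 kPa.
W = 0 (no volume change).
ΔU = nCvΔT = 3.03×29.7×(260−403) = -12900 J.
Q = ΔU = -12900 J.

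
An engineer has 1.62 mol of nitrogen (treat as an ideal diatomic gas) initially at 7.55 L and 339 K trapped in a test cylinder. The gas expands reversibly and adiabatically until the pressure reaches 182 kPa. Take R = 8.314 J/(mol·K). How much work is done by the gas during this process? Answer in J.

P₁ = nRT₁/V₁ = 1.62×8.314×339/7.55 = 605 kPa.
Adiabatic: T₂/T₁ = (P₂/P₁)^((γ−1)/γ) ⇒ T₂ = 339×(0.301)^0.286 = 241 K; V₂ = 17.8 L.
ΔU = nCvΔT = 1.62×20.8×(241−339) = -3320 J.
Q = 0 for an adiabatic process, so W = −ΔU = 3320 J.

3320 J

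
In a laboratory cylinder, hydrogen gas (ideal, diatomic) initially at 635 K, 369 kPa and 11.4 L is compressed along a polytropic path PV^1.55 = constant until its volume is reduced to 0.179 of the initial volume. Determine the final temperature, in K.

Polytropic n=1.55: T₂ = T₁(V₁/V₂)^(n−1) = 635×(5.59)^0.55 = 1640 K; P₂ = P₁(V₁/V₂)^n = 5310 kPa.

1640 K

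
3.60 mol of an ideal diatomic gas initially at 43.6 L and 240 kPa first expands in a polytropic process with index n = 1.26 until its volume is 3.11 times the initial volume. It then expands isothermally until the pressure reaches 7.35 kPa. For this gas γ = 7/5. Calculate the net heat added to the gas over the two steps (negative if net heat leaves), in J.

T₁ = P₁V₁/(nR) = 240×43.6/(3.60×8.314) = 350 K.
Step 1 — Polytropic n=1.26: T₂ = T₁(V₁/V₂)^(n−1) = 350×(0.322)^0.26 = 260 K; P₂ = P₁(V₁/V₂)^n = 57.5 kPa.
W = (P₁V₁−P₂V₂)/(n−1) = (240×43.6−57.5×136)/0.26 = 10300 J.
ΔU = nCvΔT = 3.60×20.8×(260−350) = -6680 J.
Q = ΔU + W = 3600 J.
State after step 1: P = 57.5 kPa, V = 136 L, T = 260 K.
Step 2 — Isothermal: T stays 260 K; PV = const ⇒ V₂ = 1060 L, P₂ = 7.35 kPa.
ΔU = 0 (ideal gas, T constant).
W = nRT ln(V₂/V₁) = 3.60×8.314×260×ln(7.82) = 16000 J.
Q = ΔU + W = 16000 J.
Net over both steps: W = 26300 J, Q = 19600 J, ΔU = -6680 J.

19600 J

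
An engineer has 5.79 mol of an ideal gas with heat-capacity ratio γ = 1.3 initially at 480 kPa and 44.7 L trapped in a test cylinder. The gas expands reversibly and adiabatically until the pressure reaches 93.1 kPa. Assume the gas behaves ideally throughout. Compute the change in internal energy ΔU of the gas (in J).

T₁ = P₁V₁/(nR) = 480×44.7/(5.79×8.314) = 446 K.
Adiabatic: T₂/T₁ = (P₂/P₁)^((γ−1)/γ) ⇒ T₂ = 446×(0.194)^0.231 = 305 K; V₂ = 158 L.
For an ideal gas ΔU = nCvΔT with Cv = R/(γ−1) = 27.7 J/(mol·K).
ΔU = 5.79×27.7×(305−446) = -22500 J.

-22500 J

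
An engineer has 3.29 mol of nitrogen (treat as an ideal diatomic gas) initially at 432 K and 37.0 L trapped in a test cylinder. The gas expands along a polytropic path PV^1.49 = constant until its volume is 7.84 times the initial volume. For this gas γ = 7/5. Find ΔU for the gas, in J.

P₁ = nRT₁/V₁ = 3.29×8.314×432/37.0 = 319 kPa.
Polytropic n=1.49: T₂ = T₁(V₁/V₂)^(n−1) = 432×(0.128)^0.49 = 157 K; P₂ = P₁(V₁/V₂)^n = 14.9 kPa.
For an ideal gas ΔU = nCvΔT with Cv = (5/2)R = 20.8 J/(mol·K).
ΔU = 3.29×20.8×(157−432) = -18800 J.

-18800 J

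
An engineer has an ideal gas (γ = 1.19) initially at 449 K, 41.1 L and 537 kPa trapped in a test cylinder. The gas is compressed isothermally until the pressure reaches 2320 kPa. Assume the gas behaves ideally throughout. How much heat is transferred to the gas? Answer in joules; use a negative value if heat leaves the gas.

n = P₁V₁/(RT₁) = 537×41.1/(8.314×449) = 5.91 mol.
Isothermal: T stays 449 K; PV = const ⇒ V₂ = 9.51 L, P₂ = 2320 kPa.
ΔU = 0 (ideal gas, T constant).
W = nRT ln(V₂/V₁) = 5.91×8.314×449×ln(0.231) = -32300 J.
Q = ΔU + W = -32300 J.

-32300 J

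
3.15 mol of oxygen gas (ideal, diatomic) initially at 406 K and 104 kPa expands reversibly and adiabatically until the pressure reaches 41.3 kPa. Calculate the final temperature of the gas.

V₁ = nRT₁/P₁ = 3.15×8.314×406/104 = 102 L.
Adiabatic: T₂/T₁ = (P₂/P₁)^((γ−1)/γ) ⇒ T₂ = 406×(0.397)^0.286 = 312 K; V₂ = 198 L.

312 K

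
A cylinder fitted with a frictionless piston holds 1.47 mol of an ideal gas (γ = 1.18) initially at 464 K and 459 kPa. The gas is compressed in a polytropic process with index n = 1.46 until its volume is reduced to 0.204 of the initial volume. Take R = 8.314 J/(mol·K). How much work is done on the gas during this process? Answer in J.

13300 J

V₁ = nRT₁/P₁ = 1.47×8.314×464/459 = 12.4 L.
Polytropic n=1.46: T₂ = T₁(V₁/V₂)^(n−1) = 464×(4.90)^0.46 = 964 K; P₂ = P₁(V₁/V₂)^n = 4670 kPa.
W = (P₁V₁−P₂V₂)/(n−1) = (459×12.4−4670×2.52)/0.46 = -13300 J.
Work done on the gas = −W_by = 13300 J.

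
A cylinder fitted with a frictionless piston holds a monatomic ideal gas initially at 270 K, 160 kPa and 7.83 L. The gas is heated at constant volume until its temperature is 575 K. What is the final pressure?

341 kPa

Isochoric: V stays 7.83 L; P/T = const ⇒ T₂ = 575 K, P₂ = 341 kPa.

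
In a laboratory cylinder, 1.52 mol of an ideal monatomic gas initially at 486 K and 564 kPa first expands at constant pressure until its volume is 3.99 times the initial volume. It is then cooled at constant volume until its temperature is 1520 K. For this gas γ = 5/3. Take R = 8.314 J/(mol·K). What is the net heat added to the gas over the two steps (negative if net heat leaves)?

V₁ = nRT₁/P₁ = 1.52×8.314×486/564 = 10.9 L.
Step 1 — Isobaric: P stays 564 kPa; V/T = const ⇒ T₂ = 1940 K, V₂ = 43.4 L.
W = PΔV = 564×(43.4−10.9) kPa·L = 18400 J.
ΔU = nCvΔT = 1.52×12.5×(1940−486) = 27500 J.
Q = ΔU + W = nCpΔT = 45900 J.
State after step 1: P = 564 kPa, V = 43.4 L, T = 1940 K.
Step 2 — Isochoric: V stays 43.4 L; P/T = const ⇒ T₂ = 1520 K, P₂ = 442 kPa.
W = 0 (no volume change).
ΔU = nCvΔT = 1.52×12.5×(1520−1940) = -7950 J.
Q = ΔU = -7950 J.
Net over both steps: W = 18400 J, Q = 38000 J, ΔU = 19600 J.

38000 J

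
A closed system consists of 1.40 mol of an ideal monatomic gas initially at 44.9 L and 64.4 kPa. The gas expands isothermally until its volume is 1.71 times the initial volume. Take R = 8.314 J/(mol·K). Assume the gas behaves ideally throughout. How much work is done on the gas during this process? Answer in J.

-1550 J

T₁ = P₁V₁/(nR) = 64.4×44.9/(1.40×8.314) = 248 K.
Isothermal: T stays 248 K; PV = const ⇒ V₂ = 76.8 L, P₂ = 37.7 kPa.
W = nRT ln(V₂/V₁) = 1.40×8.314×248×ln(1.71) = 1550 J.
Work done on the gas = −W_by = -1550 J.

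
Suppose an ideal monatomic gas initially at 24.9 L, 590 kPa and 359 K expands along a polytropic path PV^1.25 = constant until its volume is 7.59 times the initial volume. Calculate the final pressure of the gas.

Polytropic n=1.25: T₂ = T₁(V₁/V₂)^(n−1) = 359×(0.132)^0.25 = 216 K; P₂ = P₁(V₁/V₂)^n = 46.8 kPa.

46.8 kPa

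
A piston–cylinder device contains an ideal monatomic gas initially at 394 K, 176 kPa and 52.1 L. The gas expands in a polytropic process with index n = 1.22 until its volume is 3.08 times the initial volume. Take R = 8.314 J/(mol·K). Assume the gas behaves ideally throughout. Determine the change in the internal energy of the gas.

-3020 J

n = P₁V₁/(RT₁) = 176×52.1/(8.314×394) = 2.80 mol.
Polytropic n=1.22: T₂ = T₁(V₁/V₂)^(n−1) = 394×(0.325)^0.22 = 308 K; P₂ = P₁(V₁/V₂)^n = 44.6 kPa.
For an ideal gas ΔU = nCvΔT with Cv = (3/2)R = 12.5 J/(mol·K).
ΔU = 2.80×12.5×(308−394) = -3020 J.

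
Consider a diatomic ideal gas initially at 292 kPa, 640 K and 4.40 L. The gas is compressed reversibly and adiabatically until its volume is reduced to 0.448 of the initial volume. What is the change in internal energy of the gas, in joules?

n = P₁V₁/(RT₁) = 292×4.40/(8.314×640) = 0.241 mol.
Adiabatic: TV^(γ−1) = const ⇒ T₂ = 640×(2.23)^0.400 = 882 K; PV^γ = const ⇒ P₂ = 899 kPa.
For an ideal gas ΔU = nCvΔT with Cv = (5/2)R = 20.8 J/(mol·K).
ΔU = 0.241×20.8×(882−640) = 1220 J.

1220 J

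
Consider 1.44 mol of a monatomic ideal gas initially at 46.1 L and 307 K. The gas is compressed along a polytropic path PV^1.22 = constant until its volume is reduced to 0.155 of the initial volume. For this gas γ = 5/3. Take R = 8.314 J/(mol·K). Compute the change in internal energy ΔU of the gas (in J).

2800 J

P₁ = nRT₁/V₁ = 1.44×8.314×307/46.1 = 79.7 kPa.
Polytropic n=1.22: T₂ = T₁(V₁/V₂)^(n−1) = 307×(6.45)^0.22 = 463 K; P₂ = P₁(V₁/V₂)^n = 775 kPa.
For an ideal gas ΔU = nCvΔT with Cv = (3/2)R = 12.5 J/(mol·K).
ΔU = 1.44×12.5×(463−307) = 2800 J.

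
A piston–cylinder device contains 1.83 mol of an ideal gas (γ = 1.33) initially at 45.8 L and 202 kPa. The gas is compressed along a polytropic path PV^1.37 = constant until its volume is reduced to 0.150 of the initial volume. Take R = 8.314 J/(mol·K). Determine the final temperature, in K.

1230 K

T₁ = P₁V₁/(nR) = 202×45.8/(1.83×8.314) = 608 K.
Polytropic n=1.37: T₂ = T₁(V₁/V₂)^(n−1) = 608×(6.67)^0.37 = 1230 K; P₂ = P₁(V₁/V₂)^n = 2720 kPa.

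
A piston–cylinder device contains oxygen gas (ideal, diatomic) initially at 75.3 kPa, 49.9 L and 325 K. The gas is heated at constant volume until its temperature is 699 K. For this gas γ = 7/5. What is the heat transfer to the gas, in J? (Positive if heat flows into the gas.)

n = P₁V₁/(RT₁) = 75.3×49.9/(8.314×325) = 1.39 mol.
Isochoric: V stays 49.9 L; P/T = const ⇒ T₂ = 699 K, P₂ = 162 kPa.
W = 0 (no volume change).
ΔU = nCvΔT = 1.39×20.8×(699−325) = 10800 J.
Q = ΔU = 10800 J.

10800 J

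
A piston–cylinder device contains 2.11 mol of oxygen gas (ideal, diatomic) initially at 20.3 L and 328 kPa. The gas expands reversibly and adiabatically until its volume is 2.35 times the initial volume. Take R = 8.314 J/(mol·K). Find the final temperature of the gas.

T₁ = P₁V₁/(nR) = 328×20.3/(2.11×8.314) = 380 K.
Adiabatic: TV^(γ−1) = const ⇒ T₂ = 380×(0.426)^0.400 = 270 K; PV^γ = const ⇒ P₂ = 99.2 kPa.

270 K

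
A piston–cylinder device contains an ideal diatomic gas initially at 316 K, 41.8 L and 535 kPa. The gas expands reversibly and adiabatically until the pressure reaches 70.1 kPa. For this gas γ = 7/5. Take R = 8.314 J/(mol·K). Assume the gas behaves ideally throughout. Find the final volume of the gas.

Adiabatic: T₂/T₁ = (P₂/P₁)^((γ−1)/γ) ⇒ T₂ = 316×(0.131)^0.286 = 177 K; V₂ = 178 L.

178 L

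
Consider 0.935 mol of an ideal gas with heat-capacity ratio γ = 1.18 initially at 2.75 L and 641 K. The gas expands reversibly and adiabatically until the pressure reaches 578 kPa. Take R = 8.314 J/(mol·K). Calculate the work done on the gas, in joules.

-4430 J

P₁ = nRT₁/V₁ = 0.935×8.314×641/2.75 = 1810 kPa.
Adiabatic: T₂/T₁ = (P₂/P₁)^((γ−1)/γ) ⇒ T₂ = 641×(0.319)^0.153 = 538 K; V₂ = 7.24 L.
ΔU = nCvΔT = 0.935×46.2×(538−641) = -4430 J.
Q = 0 for an adiabatic process, so W = −ΔU = 4430 J.
Work done on the gas = −W_by = -4430 J.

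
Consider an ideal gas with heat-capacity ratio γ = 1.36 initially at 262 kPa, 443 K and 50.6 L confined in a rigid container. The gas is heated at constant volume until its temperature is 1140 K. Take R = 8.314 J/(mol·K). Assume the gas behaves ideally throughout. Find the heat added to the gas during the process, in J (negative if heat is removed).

57900 J

n = P₁V₁/(RT₁) = 262×50.6/(8.314×443) = 3.60 mol.
Isochoric: V stays 50.6 L; P/T = const ⇒ T₂ = 1140 K, P₂ = 674 kPa.
W = 0 (no volume change).
ΔU = nCvΔT = 3.60×23.1×(1140−443) = 57900 J.
Q = ΔU = 57900 J.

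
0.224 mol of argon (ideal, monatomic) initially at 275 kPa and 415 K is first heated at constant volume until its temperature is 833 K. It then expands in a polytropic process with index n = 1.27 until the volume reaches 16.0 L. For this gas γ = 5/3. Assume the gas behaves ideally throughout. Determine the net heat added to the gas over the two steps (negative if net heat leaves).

V₁ = nRT₁/P₁ = 0.224×8.314×415/275 = 2.81 L.
Step 1 — Isochoric: V stays 2.81 L; P/T = const ⇒ T₂ = 833 K, P₂ = 552 kPa.
W = 0 (no volume change).
ΔU = nCvΔT = 0.224×12.5×(833−415) = 1170 J.
Q = ΔU = 1170 J.
State after step 1: P = 552 kPa, V = 2.81 L, T = 833 K.
Step 2 — Polytropic n=1.27: T₂ = T₁(V₁/V₂)^(n−1) = 833×(0.176)^0.27 = 521 K; P₂ = P₁(V₁/V₂)^n = 60.6 kPa.
W = (P₁V₁−P₂V₂)/(n−1) = (552×2.81−60.6×16.0)/0.27 = 2150 J.
ΔU = nCvΔT = 0.224×12.5×(521−833) = -872 J.
Q = ΔU + W = 1280 J.
Net over both steps: W = 2150 J, Q = 2450 J, ΔU = 296 J.

2450 J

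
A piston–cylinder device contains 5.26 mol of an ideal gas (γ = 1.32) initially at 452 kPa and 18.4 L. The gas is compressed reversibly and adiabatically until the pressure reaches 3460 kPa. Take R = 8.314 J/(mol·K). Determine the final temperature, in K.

311 K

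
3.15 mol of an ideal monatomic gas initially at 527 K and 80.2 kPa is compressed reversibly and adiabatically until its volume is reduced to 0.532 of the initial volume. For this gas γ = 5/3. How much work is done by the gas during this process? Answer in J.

V₁ = nRT₁/P₁ = 3.15×8.314×527/80.2 = 172 L.
Adiabatic: TV^(γ−1) = const ⇒ T₂ = 527×(1.88)^0.667 = 803 K; PV^γ = const ⇒ P₂ = 230 kPa.
ΔU = nCvΔT = 3.15×12.5×(803−527) = 10800 J.
Q = 0 for an adiabatic process, so W = −ΔU = -10800 J.

-10800 J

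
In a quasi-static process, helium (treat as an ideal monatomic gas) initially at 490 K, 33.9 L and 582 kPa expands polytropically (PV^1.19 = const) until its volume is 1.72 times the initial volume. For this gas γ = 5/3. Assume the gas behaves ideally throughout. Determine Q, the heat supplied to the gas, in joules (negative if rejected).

n = P₁V₁/(RT₁) = 582×33.9/(8.314×490) = 4.84 mol.
Polytropic n=1.19: T₂ = T₁(V₁/V₂)^(n−1) = 490×(0.581)^0.19 = 442 K; P₂ = P₁(V₁/V₂)^n = 305 kPa.
W = (P₁V₁−P₂V₂)/(n−1) = (582×33.9−305×58.3)/0.19 = 10200 J.
ΔU = nCvΔT = 4.84×12.5×(442−490) = -2900 J.
Q = ΔU + W = 7270 J.

7270 J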